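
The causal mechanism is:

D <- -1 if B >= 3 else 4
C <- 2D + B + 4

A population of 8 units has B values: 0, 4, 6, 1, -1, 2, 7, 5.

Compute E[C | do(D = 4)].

15

do(D=4) breaks D's dependence on B. With D=4 fixed, C across the units is 12, 16, 18, 13, 11, 14, 19, 17, mean 15.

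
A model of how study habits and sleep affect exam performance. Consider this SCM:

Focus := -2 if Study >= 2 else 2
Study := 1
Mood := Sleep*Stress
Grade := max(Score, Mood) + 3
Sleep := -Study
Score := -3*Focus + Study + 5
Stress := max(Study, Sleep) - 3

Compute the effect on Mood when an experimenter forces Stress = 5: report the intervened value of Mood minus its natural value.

-7

The intervention breaks the incoming arrows to Stress: Stress := max(Study, Sleep) - 3 no longer applies, and Stress = 5.
Sleep = -Study  [with Study=1]  = -1
Mood = Sleep*Stress  [with Sleep=-1, Stress=5]  = -5
Without intervention: Sleep = -Study  [with Study=1]  = -1; Stress = max(Study, Sleep) - 3  [with Study=1, Sleep=-1]  = -2; Mood = Sleep*Stress  [with Sleep=-1, Stress=-2]  = 2.
Change = -5 − 2 = -7.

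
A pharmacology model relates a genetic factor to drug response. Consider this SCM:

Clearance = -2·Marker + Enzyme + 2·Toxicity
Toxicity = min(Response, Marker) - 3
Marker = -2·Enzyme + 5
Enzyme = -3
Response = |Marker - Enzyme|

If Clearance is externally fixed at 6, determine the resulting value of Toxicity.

The intervention breaks the incoming arrows to Clearance: Clearance = -2·Marker + Enzyme + 2·Toxicity no longer applies, and Clearance = 6.
Since Toxicity is not a descendant of the intervened variable, it is unaffected.
Marker = -2·Enzyme + 5  [with Enzyme=-3]  = 11
Response = |Marker - Enzyme|  [with Marker=11, Enzyme=-3]  = 14
Toxicity = min(Response, Marker) - 3  [with Response=14, Marker=11]  = 8

8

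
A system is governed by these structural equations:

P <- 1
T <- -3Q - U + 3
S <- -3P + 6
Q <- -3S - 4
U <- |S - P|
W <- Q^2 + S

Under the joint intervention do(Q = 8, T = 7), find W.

Setting Q = 8, T = 7 by intervention discards those variables' equations.
S = -3P + 6  [with P=1]  = 3
W = Q^2 + S  [with Q=8, S=3]  = 67

67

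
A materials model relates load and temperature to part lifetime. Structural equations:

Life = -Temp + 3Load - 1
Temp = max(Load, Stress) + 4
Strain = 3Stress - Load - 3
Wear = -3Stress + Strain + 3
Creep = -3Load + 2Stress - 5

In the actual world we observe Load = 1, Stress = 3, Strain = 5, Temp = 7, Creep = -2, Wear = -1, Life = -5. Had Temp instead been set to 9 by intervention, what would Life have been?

-7

The intervention breaks the incoming arrows to Temp: Temp = max(Load, Stress) + 4 no longer applies, and Temp = 9.
Life = -Temp + 3Load - 1  [with Temp=9, Load=1]  = -7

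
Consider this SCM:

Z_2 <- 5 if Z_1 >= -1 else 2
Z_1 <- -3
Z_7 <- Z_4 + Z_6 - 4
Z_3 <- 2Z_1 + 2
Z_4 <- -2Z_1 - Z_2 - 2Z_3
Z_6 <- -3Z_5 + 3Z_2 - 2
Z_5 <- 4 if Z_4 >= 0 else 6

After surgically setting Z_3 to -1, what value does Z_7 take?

The intervention breaks the incoming arrows to Z_3: Z_3 <- 2Z_1 + 2 no longer applies, and Z_3 = -1.
Z_2 = 5 if Z_1 >= -1 else 2  [with Z_1=-3]  = 2
Z_4 = -2Z_1 - Z_2 - 2Z_3  [with Z_1=-3, Z_2=2, Z_3=-1]  = 6
Z_5 = 4 if Z_4 >= 0 else 6  [with Z_4=6]  = 4
Z_6 = -3Z_5 + 3Z_2 - 2  [with Z_5=4, Z_2=2]  = -8
Z_7 = Z_4 + Z_6 - 4  [with Z_4=6, Z_6=-8]  = -6

-6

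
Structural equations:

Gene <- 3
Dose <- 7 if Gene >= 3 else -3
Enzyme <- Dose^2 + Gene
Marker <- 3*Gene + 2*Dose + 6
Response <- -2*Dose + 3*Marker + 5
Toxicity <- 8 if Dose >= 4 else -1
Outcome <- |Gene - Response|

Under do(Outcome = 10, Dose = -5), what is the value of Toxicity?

-1

Under do(Outcome = 10, Dose = -5), each intervened variable's structural equation is replaced by its fixed value.
Toxicity = 8 if Dose >= 4 else -1  [with Dose=-5]  = -1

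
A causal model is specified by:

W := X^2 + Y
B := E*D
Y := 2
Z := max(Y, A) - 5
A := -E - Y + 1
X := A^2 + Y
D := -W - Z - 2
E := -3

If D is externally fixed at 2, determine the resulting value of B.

do(D=2) replaces the equation D := -W - Z - 2 with the constant D = 2.
B = E*D  [with E=-3, D=2]  = -6

-6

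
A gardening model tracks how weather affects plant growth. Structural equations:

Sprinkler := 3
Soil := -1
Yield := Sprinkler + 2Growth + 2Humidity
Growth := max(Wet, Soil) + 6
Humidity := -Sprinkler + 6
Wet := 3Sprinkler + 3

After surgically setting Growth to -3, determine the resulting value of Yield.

3

Under do(Growth=-3), the mechanism Growth := max(Wet, Soil) + 6 is discarded; Growth is fixed at -3.
Humidity = -Sprinkler + 6  [with Sprinkler=3]  = 3
Yield = Sprinkler + 2Growth + 2Humidity  [with Sprinkler=3, Growth=-3, Humidity=3]  = 3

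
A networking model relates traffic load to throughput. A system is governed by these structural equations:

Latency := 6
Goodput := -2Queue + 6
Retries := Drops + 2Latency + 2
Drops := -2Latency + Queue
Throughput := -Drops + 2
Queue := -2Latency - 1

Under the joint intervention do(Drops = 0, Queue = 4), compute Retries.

The joint intervention fixes Drops = 0, Queue = 4, removing each variable's own equation.
Retries = Drops + 2Latency + 2  [with Drops=0, Latency=6]  = 14

14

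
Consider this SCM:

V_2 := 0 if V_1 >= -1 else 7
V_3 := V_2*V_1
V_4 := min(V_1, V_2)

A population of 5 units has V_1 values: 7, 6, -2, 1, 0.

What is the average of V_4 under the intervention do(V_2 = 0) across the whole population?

Every unit gets V_2=0 under the intervention. V_4 values become 0, 0, -2, 0, 0; E[V_4|do(V_2=0)] = -0.4.

-0.4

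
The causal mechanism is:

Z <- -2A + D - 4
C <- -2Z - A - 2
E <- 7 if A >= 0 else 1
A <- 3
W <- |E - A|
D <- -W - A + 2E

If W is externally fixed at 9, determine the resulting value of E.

Under do(W=9), the mechanism W <- |E - A| is discarded; W is fixed at 9.
Since E is not a descendant of the intervened variable, it is unaffected.
E = 7 if A >= 0 else 1  [with A=3]  = 7

7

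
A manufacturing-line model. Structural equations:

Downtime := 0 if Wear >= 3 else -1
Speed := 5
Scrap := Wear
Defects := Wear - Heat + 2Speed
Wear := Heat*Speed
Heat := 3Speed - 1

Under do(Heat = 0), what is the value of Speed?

Under do(Heat=0), the mechanism Heat := 3Speed - 1 is discarded; Heat is fixed at 0.
Speed is not downstream of the intervention, so its value is determined by the original equations.

5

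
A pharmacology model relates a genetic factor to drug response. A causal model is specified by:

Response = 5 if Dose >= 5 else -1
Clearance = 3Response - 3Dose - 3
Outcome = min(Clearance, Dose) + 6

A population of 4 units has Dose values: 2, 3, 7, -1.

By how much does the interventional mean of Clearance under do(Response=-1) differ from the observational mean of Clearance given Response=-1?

do(Response=-1) breaks Response's dependence on Dose. With Response=-1 fixed, Clearance across the units is -12, -15, -27, -3, mean -14.25.
Observing Response=-1 restricts to units where Response's equation naturally yields -1: Dose ∈ {2, 3, -1}. In that subpopulation Clearance = -12, -15, -3, mean -10.
Difference = -14.25 − (-10) = -4.25.

-4.25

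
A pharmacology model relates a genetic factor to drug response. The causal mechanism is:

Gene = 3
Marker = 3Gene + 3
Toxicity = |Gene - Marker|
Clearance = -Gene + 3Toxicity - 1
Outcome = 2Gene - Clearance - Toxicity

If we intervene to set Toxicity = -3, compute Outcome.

do(Toxicity=-3) replaces the equation Toxicity = |Gene - Marker| with the constant Toxicity = -3.
Clearance = -Gene + 3Toxicity - 1  [with Gene=3, Toxicity=-3]  = -13
Outcome = 2Gene - Clearance - Toxicity  [with Gene=3, Clearance=-13, Toxicity=-3]  = 22

22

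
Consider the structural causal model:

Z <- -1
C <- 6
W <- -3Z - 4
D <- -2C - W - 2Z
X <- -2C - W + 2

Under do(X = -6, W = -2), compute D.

Under do(X = -6, W = -2), each intervened variable's structural equation is replaced by its fixed value.
D = -2C - W - 2Z  [with C=6, W=-2, Z=-1]  = -8

-8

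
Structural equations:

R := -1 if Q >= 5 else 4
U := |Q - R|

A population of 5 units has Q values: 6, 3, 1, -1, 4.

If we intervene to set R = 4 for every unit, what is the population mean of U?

do(R=4) breaks R's dependence on Q. With R=4 fixed, U across the units is 2, 1, 3, 5, 0, mean 2.2.

2.2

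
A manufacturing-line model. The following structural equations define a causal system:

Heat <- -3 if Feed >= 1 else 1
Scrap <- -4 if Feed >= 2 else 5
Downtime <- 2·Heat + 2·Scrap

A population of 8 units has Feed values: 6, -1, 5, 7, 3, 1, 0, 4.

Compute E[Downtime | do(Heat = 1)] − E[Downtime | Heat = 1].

Every unit gets Heat=1 under the intervention. Downtime values become -6, 12, -6, -6, -6, 12, 12, -6; E[Downtime|do(Heat=1)] = 0.75.
Observing Heat=1 restricts to units where Heat's equation naturally yields 1: Feed ∈ {-1, 0}. In that subpopulation Downtime = 12, 12, mean 12.
Difference = 0.75 − 12 = -11.25.

-11.25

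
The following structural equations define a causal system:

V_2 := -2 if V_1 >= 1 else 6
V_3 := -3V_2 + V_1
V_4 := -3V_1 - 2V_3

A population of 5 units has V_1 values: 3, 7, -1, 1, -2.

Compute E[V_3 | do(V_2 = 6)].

-16.4

do(V_2=6) breaks V_2's dependence on V_1. With V_2=6 fixed, V_3 across the units is -15, -11, -19, -17, -20, mean -16.4.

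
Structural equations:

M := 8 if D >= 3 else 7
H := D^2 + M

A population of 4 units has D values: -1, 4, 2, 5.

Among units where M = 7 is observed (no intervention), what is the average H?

E[H|M=7] averages over only the 2 units with M=7 (D = -1, 2): H = 8, 11, mean 9.5.

9.5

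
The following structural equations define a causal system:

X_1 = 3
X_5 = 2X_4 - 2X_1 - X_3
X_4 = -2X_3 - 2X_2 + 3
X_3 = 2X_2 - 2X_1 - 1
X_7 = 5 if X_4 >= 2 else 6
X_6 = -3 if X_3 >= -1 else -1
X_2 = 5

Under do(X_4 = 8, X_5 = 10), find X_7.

Under do(X_4 = 8, X_5 = 10), each intervened variable's structural equation is replaced by its fixed value.
X_7 = 5 if X_4 >= 2 else 6  [with X_4=8]  = 5

5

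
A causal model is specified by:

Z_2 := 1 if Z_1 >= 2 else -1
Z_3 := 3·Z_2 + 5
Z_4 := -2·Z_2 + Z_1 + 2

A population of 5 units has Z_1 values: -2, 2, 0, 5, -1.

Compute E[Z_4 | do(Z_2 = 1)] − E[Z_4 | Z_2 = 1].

-2.7

Every unit gets Z_2=1 under the intervention. Z_4 values become -2, 2, 0, 5, -1; E[Z_4|do(Z_2=1)] = 0.8.
Observing Z_2=1 restricts to units where Z_2's equation naturally yields 1: Z_1 ∈ {2, 5}. In that subpopulation Z_4 = 2, 5, mean 3.5.
Difference = 0.8 − 3.5 = -2.7.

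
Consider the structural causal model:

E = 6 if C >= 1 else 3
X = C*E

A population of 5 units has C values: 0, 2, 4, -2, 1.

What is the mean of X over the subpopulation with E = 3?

Conditioning on E=3 selects the 2 unit(s) with C ∈ {0, -2}. Their X values: 0, -6. Mean = -3.

-3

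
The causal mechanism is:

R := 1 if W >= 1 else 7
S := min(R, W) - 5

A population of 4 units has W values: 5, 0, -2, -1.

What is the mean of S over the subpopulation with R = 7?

-6

Observing R=7 restricts to units where R's equation naturally yields 7: W ∈ {0, -2, -1}. In that subpopulation S = -5, -7, -6, mean -6.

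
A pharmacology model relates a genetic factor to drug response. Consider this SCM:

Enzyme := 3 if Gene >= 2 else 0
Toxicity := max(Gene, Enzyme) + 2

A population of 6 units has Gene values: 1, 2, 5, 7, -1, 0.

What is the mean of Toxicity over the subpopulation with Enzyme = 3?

Observing Enzyme=3 restricts to units where Enzyme's equation naturally yields 3: Gene ∈ {2, 5, 7}. In that subpopulation Toxicity = 5, 7, 9, mean 7.

7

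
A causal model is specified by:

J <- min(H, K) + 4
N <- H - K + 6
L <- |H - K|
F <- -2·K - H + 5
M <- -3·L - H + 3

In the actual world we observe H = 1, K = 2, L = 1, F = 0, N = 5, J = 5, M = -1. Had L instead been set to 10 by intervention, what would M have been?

The intervention breaks the incoming arrows to L: L <- |H - K| no longer applies, and L = 10.
M = -3·L - H + 3  [with L=10, H=1]  = -28

-28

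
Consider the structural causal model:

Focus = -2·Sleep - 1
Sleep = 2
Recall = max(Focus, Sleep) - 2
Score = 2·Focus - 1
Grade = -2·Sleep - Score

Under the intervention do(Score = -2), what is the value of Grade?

do(Score=-2) replaces the equation Score = 2·Focus - 1 with the constant Score = -2.
Grade = -2·Sleep - Score  [with Sleep=2, Score=-2]  = -2

-2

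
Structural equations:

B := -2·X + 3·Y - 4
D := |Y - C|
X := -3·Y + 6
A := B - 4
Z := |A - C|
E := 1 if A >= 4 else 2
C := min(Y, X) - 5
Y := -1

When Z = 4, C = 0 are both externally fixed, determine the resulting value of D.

Under do(Z = 4, C = 0), each intervened variable's structural equation is replaced by its fixed value.
D = |Y - C|  [with Y=-1, C=0]  = 1

1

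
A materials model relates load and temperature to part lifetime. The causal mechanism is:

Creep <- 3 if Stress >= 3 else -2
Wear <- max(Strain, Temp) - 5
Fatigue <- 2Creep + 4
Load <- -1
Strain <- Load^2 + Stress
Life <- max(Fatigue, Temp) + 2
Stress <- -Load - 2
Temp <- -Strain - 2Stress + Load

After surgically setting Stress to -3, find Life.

9

do(Stress=-3) replaces the equation Stress <- -Load - 2 with the constant Stress = -3.
Strain = Load^2 + Stress  [with Load=-1, Stress=-3]  = -2
Temp = -Strain - 2Stress + Load  [with Strain=-2, Stress=-3, Load=-1]  = 7
Creep = 3 if Stress >= 3 else -2  [with Stress=-3]  = -2
Fatigue = 2Creep + 4  [with Creep=-2]  = 0
Life = max(Fatigue, Temp) + 2  [with Fatigue=0, Temp=7]  = 9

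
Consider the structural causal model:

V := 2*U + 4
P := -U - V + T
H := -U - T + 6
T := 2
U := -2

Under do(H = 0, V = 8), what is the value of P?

Setting H = 0, V = 8 by intervention discards those variables' equations.
P = -U - V + T  [with U=-2, V=8, T=2]  = -4

-4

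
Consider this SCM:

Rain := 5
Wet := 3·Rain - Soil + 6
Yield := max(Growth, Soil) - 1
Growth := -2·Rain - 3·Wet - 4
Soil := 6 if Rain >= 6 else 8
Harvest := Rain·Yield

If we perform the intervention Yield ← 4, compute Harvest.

The intervention breaks the incoming arrows to Yield: Yield := max(Growth, Soil) - 1 no longer applies, and Yield = 4.
Harvest = Rain·Yield  [with Rain=5, Yield=4]  = 20

20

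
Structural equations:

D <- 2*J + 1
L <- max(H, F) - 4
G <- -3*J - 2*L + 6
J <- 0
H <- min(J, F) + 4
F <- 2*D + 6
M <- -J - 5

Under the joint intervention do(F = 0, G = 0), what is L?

0

The joint intervention fixes F = 0, G = 0, removing each variable's own equation.
H = min(J, F) + 4  [with J=0, F=0]  = 4
L = max(H, F) - 4  [with H=4, F=0]  = 0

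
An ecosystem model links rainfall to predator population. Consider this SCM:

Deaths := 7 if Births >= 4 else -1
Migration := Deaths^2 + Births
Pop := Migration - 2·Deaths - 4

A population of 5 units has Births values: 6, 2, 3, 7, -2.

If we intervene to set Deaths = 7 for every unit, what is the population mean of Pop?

Every unit gets Deaths=7 under the intervention. Pop values become 37, 33, 34, 38, 29; E[Pop|do(Deaths=7)] = 34.2.

34.2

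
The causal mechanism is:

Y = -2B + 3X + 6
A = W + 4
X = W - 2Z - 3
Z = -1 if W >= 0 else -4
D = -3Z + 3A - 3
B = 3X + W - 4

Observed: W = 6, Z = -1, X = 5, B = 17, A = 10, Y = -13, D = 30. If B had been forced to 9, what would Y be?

3

Under do(B=9), the mechanism B = 3X + W - 4 is discarded; B is fixed at 9.
Z = -1 if W >= 0 else -4  [with W=6]  = -1
X = W - 2Z - 3  [with W=6, Z=-1]  = 5
Y = -2B + 3X + 6  [with B=9, X=5]  = 3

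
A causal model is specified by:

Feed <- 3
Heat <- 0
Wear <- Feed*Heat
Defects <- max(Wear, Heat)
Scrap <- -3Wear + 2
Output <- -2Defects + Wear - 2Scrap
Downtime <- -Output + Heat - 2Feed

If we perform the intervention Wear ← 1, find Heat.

Under do(Wear=1), the mechanism Wear <- Feed*Heat is discarded; Wear is fixed at 1.
Since Heat is not a descendant of the intervened variable, it is unaffected.

0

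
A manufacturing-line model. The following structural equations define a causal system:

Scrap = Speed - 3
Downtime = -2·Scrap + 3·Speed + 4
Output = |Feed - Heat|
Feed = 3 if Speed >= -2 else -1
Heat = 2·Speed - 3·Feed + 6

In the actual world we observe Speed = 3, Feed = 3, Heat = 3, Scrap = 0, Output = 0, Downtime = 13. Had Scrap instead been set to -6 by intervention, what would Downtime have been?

25

Under do(Scrap=-6), the mechanism Scrap = Speed - 3 is discarded; Scrap is fixed at -6.
Downtime = -2·Scrap + 3·Speed + 4  [with Scrap=-6, Speed=3]  = 25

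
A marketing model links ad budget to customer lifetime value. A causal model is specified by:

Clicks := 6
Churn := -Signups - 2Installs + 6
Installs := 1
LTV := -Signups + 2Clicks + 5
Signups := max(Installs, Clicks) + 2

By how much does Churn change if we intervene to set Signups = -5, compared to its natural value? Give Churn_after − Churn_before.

13

The intervention breaks the incoming arrows to Signups: Signups := max(Installs, Clicks) + 2 no longer applies, and Signups = -5.
Churn = -Signups - 2Installs + 6  [with Signups=-5, Installs=1]  = 9
Without intervention: Signups = max(Installs, Clicks) + 2  [with Installs=1, Clicks=6]  = 8; Churn = -Signups - 2Installs + 6  [with Signups=8, Installs=1]  = -4.
Change = 9 − (-4) = 13.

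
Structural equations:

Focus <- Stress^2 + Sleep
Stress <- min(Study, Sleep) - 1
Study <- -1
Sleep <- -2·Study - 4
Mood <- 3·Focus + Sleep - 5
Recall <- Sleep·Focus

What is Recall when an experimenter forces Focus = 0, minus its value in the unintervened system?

Under do(Focus=0), the mechanism Focus <- Stress^2 + Sleep is discarded; Focus is fixed at 0.
Sleep = -2·Study - 4  [with Study=-1]  = -2
Recall = Sleep·Focus  [with Sleep=-2, Focus=0]  = 0
Without intervention: Sleep = -2·Study - 4  [with Study=-1]  = -2; Stress = min(Study, Sleep) - 1  [with Study=-1, Sleep=-2]  = -3; Focus = Stress^2 + Sleep  [with Stress=-3, Sleep=-2]  = 7; Recall = Sleep·Focus  [with Sleep=-2, Focus=7]  = -14.
Change = 0 − (-14) = 14.

14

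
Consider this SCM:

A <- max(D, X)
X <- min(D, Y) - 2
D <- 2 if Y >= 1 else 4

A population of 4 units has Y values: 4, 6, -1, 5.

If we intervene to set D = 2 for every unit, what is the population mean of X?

-0.75

Every unit gets D=2 under the intervention. X values become 0, 0, -3, 0; E[X|do(D=2)] = -0.75.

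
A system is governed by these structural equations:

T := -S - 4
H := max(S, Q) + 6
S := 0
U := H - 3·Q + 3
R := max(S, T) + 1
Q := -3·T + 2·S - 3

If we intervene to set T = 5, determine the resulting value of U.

Under do(T=5), the mechanism T := -S - 4 is discarded; T is fixed at 5.
Q = -3·T + 2·S - 3  [with T=5, S=0]  = -18
H = max(S, Q) + 6  [with S=0, Q=-18]  = 6
U = H - 3·Q + 3  [with H=6, Q=-18]  = 63

63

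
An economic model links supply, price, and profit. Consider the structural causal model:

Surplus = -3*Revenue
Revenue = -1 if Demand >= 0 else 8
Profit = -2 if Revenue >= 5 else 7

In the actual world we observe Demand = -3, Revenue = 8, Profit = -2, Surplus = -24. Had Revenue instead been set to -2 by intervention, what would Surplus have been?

Under do(Revenue=-2), the mechanism Revenue = -1 if Demand >= 0 else 8 is discarded; Revenue is fixed at -2.
Surplus = -3*Revenue  [with Revenue=-2]  = 6

6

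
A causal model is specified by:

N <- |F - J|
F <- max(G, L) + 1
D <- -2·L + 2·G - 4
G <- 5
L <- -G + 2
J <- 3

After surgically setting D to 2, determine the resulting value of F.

6

do(D=2) replaces the equation D <- -2·L + 2·G - 4 with the constant D = 2.
No directed path runs from D to F, so F keeps its natural value.
L = -G + 2  [with G=5]  = -3
F = max(G, L) + 1  [with G=5, L=-3]  = 6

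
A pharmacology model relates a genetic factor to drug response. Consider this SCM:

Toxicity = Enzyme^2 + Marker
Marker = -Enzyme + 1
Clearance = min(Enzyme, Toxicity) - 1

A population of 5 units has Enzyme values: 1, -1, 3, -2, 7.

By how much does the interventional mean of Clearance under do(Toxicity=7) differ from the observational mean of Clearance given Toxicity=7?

1.1

do(Toxicity=7) breaks Toxicity's dependence on Enzyme. With Toxicity=7 fixed, Clearance across the units is 0, -2, 2, -3, 6, mean 0.6.
Observing Toxicity=7 restricts to units where Toxicity's equation naturally yields 7: Enzyme ∈ {3, -2}. In that subpopulation Clearance = 2, -3, mean -0.5.
Difference = 0.6 − (-0.5) = 1.1.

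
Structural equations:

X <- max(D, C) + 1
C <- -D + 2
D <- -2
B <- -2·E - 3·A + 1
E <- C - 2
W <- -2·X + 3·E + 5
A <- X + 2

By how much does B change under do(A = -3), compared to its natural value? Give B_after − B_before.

30

The intervention breaks the incoming arrows to A: A <- X + 2 no longer applies, and A = -3.
C = -D + 2  [with D=-2]  = 4
E = C - 2  [with C=4]  = 2
B = -2·E - 3·A + 1  [with E=2, A=-3]  = 6
Without intervention: C = -D + 2  [with D=-2]  = 4; X = max(D, C) + 1  [with D=-2, C=4]  = 5; E = C - 2  [with C=4]  = 2; A = X + 2  [with X=5]  = 7; B = -2·E - 3·A + 1  [with E=2, A=7]  = -24.
Change = 6 − (-24) = 30.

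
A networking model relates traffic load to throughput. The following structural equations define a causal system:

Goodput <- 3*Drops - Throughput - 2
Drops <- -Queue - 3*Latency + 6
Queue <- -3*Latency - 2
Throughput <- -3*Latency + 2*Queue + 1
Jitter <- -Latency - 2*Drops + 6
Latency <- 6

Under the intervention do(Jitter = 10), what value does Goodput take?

79

Under do(Jitter=10), the mechanism Jitter <- -Latency - 2*Drops + 6 is discarded; Jitter is fixed at 10.
Since Goodput is not a descendant of the intervened variable, it is unaffected.
Queue = -3*Latency - 2  [with Latency=6]  = -20
Drops = -Queue - 3*Latency + 6  [with Queue=-20, Latency=6]  = 8
Throughput = -3*Latency + 2*Queue + 1  [with Latency=6, Queue=-20]  = -57
Goodput = 3*Drops - Throughput - 2  [with Drops=8, Throughput=-57]  = 79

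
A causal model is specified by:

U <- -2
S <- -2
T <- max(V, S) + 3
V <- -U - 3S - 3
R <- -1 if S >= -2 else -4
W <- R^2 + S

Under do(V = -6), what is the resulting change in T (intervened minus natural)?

The intervention breaks the incoming arrows to V: V <- -U - 3S - 3 no longer applies, and V = -6.
T = max(V, S) + 3  [with V=-6, S=-2]  = 1
Without intervention: V = -U - 3S - 3  [with U=-2, S=-2]  = 5; T = max(V, S) + 3  [with V=5, S=-2]  = 8.
Change = 1 − 8 = -7.

-7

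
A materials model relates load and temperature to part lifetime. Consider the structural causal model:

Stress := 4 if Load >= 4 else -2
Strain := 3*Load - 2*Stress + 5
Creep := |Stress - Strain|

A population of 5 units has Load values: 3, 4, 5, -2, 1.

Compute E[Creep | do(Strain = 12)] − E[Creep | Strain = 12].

Every unit gets Strain=12 under the intervention. Creep values become 14, 8, 8, 14, 14; E[Creep|do(Strain=12)] = 11.6.
E[Creep|Strain=12] averages over only the 2 units with Strain=12 (Load = 5, 1): Creep = 8, 14, mean 11.
Difference = 11.6 − 11 = 0.6.

0.6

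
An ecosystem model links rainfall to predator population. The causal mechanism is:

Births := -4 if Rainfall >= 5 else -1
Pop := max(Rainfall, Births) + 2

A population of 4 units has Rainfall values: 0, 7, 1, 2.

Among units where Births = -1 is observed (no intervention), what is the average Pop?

3

Observing Births=-1 restricts to units where Births's equation naturally yields -1: Rainfall ∈ {0, 1, 2}. In that subpopulation Pop = 2, 3, 4, mean 3.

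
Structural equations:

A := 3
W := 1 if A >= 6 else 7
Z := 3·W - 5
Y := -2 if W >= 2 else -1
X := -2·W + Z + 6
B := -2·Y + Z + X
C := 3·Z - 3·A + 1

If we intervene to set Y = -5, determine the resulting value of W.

7

The intervention breaks the incoming arrows to Y: Y := -2 if W >= 2 else -1 no longer applies, and Y = -5.
Since W is not a descendant of the intervened variable, it is unaffected.
W = 1 if A >= 6 else 7  [with A=3]  = 7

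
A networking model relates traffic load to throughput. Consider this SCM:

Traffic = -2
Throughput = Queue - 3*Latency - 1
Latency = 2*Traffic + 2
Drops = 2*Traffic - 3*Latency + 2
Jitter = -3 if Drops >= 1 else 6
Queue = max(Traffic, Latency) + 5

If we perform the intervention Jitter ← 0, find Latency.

Under do(Jitter=0), the mechanism Jitter = -3 if Drops >= 1 else 6 is discarded; Jitter is fixed at 0.
No directed path runs from Jitter to Latency, so Latency keeps its natural value.
Latency = 2*Traffic + 2  [with Traffic=-2]  = -2

-2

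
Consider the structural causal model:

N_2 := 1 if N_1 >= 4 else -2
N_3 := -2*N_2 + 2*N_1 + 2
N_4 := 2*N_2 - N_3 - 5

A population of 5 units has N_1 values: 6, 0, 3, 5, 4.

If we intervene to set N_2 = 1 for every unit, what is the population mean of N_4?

-10.2

The intervention sets N_2=1 in all 5 units regardless of N_1. Recomputing N_4 per unit gives -15, -3, -9, -13, -11; average -10.2.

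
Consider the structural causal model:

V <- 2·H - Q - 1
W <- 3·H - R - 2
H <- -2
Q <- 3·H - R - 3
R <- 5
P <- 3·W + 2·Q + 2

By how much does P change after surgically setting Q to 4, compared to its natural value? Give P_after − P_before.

36

The intervention breaks the incoming arrows to Q: Q <- 3·H - R - 3 no longer applies, and Q = 4.
W = 3·H - R - 2  [with H=-2, R=5]  = -13
P = 3·W + 2·Q + 2  [with W=-13, Q=4]  = -29
Without intervention: Q = 3·H - R - 3  [with H=-2, R=5]  = -14; W = 3·H - R - 2  [with H=-2, R=5]  = -13; P = 3·W + 2·Q + 2  [with W=-13, Q=-14]  = -65.
Change = -29 − (-65) = 36.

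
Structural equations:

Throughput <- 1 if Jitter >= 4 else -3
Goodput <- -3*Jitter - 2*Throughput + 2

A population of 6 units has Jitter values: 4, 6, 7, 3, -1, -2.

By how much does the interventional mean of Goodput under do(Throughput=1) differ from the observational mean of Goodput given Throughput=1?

8.5

Every unit gets Throughput=1 under the intervention. Goodput values become -12, -18, -21, -9, 3, 6; E[Goodput|do(Throughput=1)] = -8.5.
Observing Throughput=1 restricts to units where Throughput's equation naturally yields 1: Jitter ∈ {4, 6, 7}. In that subpopulation Goodput = -12, -18, -21, mean -17.
Difference = -8.5 − (-17) = 8.5.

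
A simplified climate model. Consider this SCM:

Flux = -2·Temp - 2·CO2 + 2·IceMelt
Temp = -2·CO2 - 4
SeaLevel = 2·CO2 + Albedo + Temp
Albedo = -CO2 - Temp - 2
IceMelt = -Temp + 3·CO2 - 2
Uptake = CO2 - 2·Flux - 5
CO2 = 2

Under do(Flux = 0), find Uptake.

-3

Intervening sets Flux = 0 and removes its equation (Flux = -2·Temp - 2·CO2 + 2·IceMelt).
Uptake = CO2 - 2·Flux - 5  [with CO2=2, Flux=0]  = -3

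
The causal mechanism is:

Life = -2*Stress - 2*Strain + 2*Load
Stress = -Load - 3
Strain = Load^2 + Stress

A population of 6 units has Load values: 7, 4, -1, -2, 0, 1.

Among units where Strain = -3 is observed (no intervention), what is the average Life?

Conditioning on Strain=-3 selects the 2 unit(s) with Load ∈ {0, 1}. Their Life values: 12, 16. Mean = 14.

14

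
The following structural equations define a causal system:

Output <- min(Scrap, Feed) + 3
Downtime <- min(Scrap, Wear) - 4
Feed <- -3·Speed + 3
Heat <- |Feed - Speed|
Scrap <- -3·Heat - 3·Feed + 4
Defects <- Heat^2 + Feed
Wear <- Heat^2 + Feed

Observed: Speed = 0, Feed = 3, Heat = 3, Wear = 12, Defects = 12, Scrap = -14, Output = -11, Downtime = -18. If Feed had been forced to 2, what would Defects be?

6

do(Feed=2) replaces the equation Feed <- -3·Speed + 3 with the constant Feed = 2.
Heat = |Feed - Speed|  [with Feed=2, Speed=0]  = 2
Defects = Heat^2 + Feed  [with Heat=2, Feed=2]  = 6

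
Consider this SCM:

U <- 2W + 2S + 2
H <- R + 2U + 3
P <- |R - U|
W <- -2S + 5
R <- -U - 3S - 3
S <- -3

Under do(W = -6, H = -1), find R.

The joint intervention fixes W = -6, H = -1, removing each variable's own equation.
U = 2W + 2S + 2  [with W=-6, S=-3]  = -16
R = -U - 3S - 3  [with U=-16, S=-3]  = 22

22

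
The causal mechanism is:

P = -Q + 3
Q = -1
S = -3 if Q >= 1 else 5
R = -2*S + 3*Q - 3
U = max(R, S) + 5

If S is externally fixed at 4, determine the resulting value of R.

-14

Under do(S=4), the mechanism S = -3 if Q >= 1 else 5 is discarded; S is fixed at 4.
R = -2*S + 3*Q - 3  [with S=4, Q=-1]  = -14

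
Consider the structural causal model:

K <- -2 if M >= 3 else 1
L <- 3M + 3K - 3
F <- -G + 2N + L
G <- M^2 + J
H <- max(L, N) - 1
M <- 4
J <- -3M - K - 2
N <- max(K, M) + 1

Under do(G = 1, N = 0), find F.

The joint intervention fixes G = 1, N = 0, removing each variable's own equation.
K = -2 if M >= 3 else 1  [with M=4]  = -2
L = 3M + 3K - 3  [with M=4, K=-2]  = 3
F = -G + 2N + L  [with G=1, N=0, L=3]  = 2

2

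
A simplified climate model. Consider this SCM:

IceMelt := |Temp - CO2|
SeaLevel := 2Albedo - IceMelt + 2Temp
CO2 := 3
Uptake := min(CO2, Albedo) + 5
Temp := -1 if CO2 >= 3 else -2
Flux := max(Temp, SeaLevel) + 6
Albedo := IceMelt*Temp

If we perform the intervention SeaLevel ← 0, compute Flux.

6

The intervention breaks the incoming arrows to SeaLevel: SeaLevel := 2Albedo - IceMelt + 2Temp no longer applies, and SeaLevel = 0.
Temp = -1 if CO2 >= 3 else -2  [with CO2=3]  = -1
Flux = max(Temp, SeaLevel) + 6  [with Temp=-1, SeaLevel=0]  = 6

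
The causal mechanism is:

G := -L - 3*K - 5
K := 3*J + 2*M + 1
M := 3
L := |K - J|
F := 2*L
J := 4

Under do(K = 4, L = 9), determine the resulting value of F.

Setting K = 4, L = 9 by intervention discards those variables' equations.
F = 2*L  [with L=9]  = 18

18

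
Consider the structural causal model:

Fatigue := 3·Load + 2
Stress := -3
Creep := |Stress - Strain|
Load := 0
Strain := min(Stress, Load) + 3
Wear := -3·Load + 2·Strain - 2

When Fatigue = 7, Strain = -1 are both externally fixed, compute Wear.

-4

Under do(Fatigue = 7, Strain = -1), each intervened variable's structural equation is replaced by its fixed value.
Wear = -3·Load + 2·Strain - 2  [with Load=0, Strain=-1]  = -4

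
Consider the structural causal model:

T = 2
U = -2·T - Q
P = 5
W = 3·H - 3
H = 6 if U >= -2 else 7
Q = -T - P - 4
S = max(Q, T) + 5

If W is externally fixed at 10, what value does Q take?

Intervening sets W = 10 and removes its equation (W = 3·H - 3).
Q is not downstream of the intervention, so its value is determined by the original equations.
Q = -T - P - 4  [with T=2, P=5]  = -11

-11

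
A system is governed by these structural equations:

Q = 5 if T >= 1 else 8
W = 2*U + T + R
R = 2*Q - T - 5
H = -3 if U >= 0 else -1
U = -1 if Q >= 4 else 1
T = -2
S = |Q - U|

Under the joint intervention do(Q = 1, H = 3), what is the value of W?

-1

The joint intervention fixes Q = 1, H = 3, removing each variable's own equation.
R = 2*Q - T - 5  [with Q=1, T=-2]  = -1
U = -1 if Q >= 4 else 1  [with Q=1]  = 1
W = 2*U + T + R  [with U=1, T=-2, R=-1]  = -1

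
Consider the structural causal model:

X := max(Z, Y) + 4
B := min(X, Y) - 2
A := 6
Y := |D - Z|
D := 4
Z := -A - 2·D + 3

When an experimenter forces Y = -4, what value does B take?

Under do(Y=-4), the mechanism Y := |D - Z| is discarded; Y is fixed at -4.
Z = -A - 2·D + 3  [with A=6, D=4]  = -11
X = max(Z, Y) + 4  [with Z=-11, Y=-4]  = 0
B = min(X, Y) - 2  [with X=0, Y=-4]  = -6

-6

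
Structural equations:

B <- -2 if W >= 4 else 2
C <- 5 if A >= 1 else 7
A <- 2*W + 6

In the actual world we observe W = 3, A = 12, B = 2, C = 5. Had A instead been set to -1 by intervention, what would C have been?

7

Under do(A=-1), the mechanism A <- 2*W + 6 is discarded; A is fixed at -1.
C = 5 if A >= 1 else 7  [with A=-1]  = 7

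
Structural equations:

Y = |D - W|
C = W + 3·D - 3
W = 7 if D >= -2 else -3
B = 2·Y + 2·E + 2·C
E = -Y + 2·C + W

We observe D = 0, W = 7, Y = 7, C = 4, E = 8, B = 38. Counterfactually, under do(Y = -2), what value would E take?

do(Y=-2) replaces the equation Y = |D - W| with the constant Y = -2.
W = 7 if D >= -2 else -3  [with D=0]  = 7
C = W + 3·D - 3  [with W=7, D=0]  = 4
E = -Y + 2·C + W  [with Y=-2, C=4, W=7]  = 17

17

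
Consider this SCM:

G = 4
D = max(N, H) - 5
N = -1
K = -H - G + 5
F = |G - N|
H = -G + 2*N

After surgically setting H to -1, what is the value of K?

The intervention breaks the incoming arrows to H: H = -G + 2*N no longer applies, and H = -1.
K = -H - G + 5  [with H=-1, G=4]  = 2

2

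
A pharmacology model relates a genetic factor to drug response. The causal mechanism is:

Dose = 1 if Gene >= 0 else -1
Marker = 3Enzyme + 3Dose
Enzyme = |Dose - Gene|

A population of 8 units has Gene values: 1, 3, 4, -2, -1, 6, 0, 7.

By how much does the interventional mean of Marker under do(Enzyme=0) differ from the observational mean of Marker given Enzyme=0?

1.5

Under do(Enzyme=0), Enzyme's equation is replaced by Enzyme=0 for every unit. Per-unit Marker: 3, 3, 3, -3, -3, 3, 3, 3. Mean = 1.5.
Observing Enzyme=0 restricts to units where Enzyme's equation naturally yields 0: Gene ∈ {1, -1}. In that subpopulation Marker = 3, -3, mean 0.
Difference = 1.5 − 0 = 1.5.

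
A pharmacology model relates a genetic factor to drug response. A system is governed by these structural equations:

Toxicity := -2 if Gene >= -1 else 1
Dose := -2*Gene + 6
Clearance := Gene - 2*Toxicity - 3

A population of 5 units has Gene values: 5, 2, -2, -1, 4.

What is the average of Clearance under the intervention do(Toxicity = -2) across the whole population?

2.6

do(Toxicity=-2) breaks Toxicity's dependence on Gene. With Toxicity=-2 fixed, Clearance across the units is 6, 3, -1, 0, 5, mean 2.6.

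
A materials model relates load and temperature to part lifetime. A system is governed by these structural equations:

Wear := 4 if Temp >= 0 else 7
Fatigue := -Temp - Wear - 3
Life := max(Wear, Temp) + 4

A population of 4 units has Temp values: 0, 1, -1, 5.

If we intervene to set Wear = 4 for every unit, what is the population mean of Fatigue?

Under do(Wear=4), Wear's equation is replaced by Wear=4 for every unit. Per-unit Fatigue: -7, -8, -6, -12. Mean = -8.25.

-8.25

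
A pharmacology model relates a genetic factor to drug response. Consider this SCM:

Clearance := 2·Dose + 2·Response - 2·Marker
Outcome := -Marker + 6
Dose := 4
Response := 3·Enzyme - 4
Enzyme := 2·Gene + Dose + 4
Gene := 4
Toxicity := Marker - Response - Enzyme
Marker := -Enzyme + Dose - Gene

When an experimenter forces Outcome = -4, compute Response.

44

do(Outcome=-4) replaces the equation Outcome := -Marker + 6 with the constant Outcome = -4.
Response is not downstream of the intervention, so its value is determined by the original equations.
Enzyme = 2·Gene + Dose + 4  [with Gene=4, Dose=4]  = 16
Response = 3·Enzyme - 4  [with Enzyme=16]  = 44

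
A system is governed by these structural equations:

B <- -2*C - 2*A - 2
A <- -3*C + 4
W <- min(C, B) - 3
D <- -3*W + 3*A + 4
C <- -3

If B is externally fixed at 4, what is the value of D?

61

do(B=4) replaces the equation B <- -2*C - 2*A - 2 with the constant B = 4.
A = -3*C + 4  [with C=-3]  = 13
W = min(C, B) - 3  [with C=-3, B=4]  = -6
D = -3*W + 3*A + 4  [with W=-6, A=13]  = 61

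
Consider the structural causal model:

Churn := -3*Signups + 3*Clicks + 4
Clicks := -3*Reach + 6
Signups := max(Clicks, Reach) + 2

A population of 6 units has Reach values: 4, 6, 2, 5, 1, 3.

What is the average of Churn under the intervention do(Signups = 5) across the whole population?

Under do(Signups=5), Signups's equation is replaced by Signups=5 for every unit. Per-unit Churn: -29, -47, -11, -38, -2, -20. Mean = -24.5.

-24.5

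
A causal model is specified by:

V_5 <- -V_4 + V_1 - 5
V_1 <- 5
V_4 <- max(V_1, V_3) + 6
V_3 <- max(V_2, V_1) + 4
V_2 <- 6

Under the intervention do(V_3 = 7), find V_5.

-13

do(V_3=7) replaces the equation V_3 <- max(V_2, V_1) + 4 with the constant V_3 = 7.
V_4 = max(V_1, V_3) + 6  [with V_1=5, V_3=7]  = 13
V_5 = -V_4 + V_1 - 5  [with V_4=13, V_1=5]  = -13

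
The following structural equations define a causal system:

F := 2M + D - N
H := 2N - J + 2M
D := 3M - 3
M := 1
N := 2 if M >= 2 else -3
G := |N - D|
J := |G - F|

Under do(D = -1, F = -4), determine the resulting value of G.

2

The joint intervention fixes D = -1, F = -4, removing each variable's own equation.
N = 2 if M >= 2 else -3  [with M=1]  = -3
G = |N - D|  [with N=-3, D=-1]  = 2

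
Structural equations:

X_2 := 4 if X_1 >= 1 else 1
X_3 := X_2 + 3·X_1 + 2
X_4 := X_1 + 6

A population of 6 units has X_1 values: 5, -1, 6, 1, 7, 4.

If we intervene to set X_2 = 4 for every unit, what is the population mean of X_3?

The intervention sets X_2=4 in all 6 units regardless of X_1. Recomputing X_3 per unit gives 21, 3, 24, 9, 27, 18; average 17.

17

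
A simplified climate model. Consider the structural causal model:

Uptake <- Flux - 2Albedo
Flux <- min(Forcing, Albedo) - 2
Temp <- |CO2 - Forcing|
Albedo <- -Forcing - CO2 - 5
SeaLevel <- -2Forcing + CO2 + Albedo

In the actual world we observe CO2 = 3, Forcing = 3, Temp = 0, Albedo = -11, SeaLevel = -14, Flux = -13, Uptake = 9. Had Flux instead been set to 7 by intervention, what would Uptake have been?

29

Intervening sets Flux = 7 and removes its equation (Flux <- min(Forcing, Albedo) - 2).
Albedo = -Forcing - CO2 - 5  [with Forcing=3, CO2=3]  = -11
Uptake = Flux - 2Albedo  [with Flux=7, Albedo=-11]  = 29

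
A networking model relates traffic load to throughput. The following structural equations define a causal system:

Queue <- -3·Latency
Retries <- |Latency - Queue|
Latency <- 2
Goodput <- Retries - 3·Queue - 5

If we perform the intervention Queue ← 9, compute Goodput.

-25

Under do(Queue=9), the mechanism Queue <- -3·Latency is discarded; Queue is fixed at 9.
Retries = |Latency - Queue|  [with Latency=2, Queue=9]  = 7
Goodput = Retries - 3·Queue - 5  [with Retries=7, Queue=9]  = -25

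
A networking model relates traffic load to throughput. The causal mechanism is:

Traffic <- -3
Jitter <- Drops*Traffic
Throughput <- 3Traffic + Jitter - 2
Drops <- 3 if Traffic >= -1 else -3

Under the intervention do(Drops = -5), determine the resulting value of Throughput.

4

Under do(Drops=-5), the mechanism Drops <- 3 if Traffic >= -1 else -3 is discarded; Drops is fixed at -5.
Jitter = Drops*Traffic  [with Drops=-5, Traffic=-3]  = 15
Throughput = 3Traffic + Jitter - 2  [with Traffic=-3, Jitter=15]  = 4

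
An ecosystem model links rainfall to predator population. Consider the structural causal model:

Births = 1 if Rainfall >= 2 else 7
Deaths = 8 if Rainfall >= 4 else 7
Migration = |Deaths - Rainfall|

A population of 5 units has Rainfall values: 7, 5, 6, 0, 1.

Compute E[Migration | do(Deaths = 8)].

do(Deaths=8) breaks Deaths's dependence on Rainfall. With Deaths=8 fixed, Migration across the units is 1, 3, 2, 8, 7, mean 4.2.

4.2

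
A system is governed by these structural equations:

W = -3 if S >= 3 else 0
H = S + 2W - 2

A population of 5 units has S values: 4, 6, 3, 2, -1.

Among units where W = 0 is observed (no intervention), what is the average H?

E[H|W=0] averages over only the 2 units with W=0 (S = 2, -1): H = 0, -3, mean -1.5.

-1.5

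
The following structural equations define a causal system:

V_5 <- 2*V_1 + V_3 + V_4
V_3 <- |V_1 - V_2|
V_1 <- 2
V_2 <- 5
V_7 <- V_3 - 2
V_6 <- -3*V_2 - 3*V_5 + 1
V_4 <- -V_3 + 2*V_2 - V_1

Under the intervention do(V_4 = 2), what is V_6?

Under do(V_4=2), the mechanism V_4 <- -V_3 + 2*V_2 - V_1 is discarded; V_4 is fixed at 2.
V_3 = |V_1 - V_2|  [with V_1=2, V_2=5]  = 3
V_5 = 2*V_1 + V_3 + V_4  [with V_1=2, V_3=3, V_4=2]  = 9
V_6 = -3*V_2 - 3*V_5 + 1  [with V_2=5, V_5=9]  = -41

-41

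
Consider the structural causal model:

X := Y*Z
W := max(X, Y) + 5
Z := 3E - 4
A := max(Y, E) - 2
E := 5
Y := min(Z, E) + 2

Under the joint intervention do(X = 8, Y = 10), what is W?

15

The joint intervention fixes X = 8, Y = 10, removing each variable's own equation.
W = max(X, Y) + 5  [with X=8, Y=10]  = 15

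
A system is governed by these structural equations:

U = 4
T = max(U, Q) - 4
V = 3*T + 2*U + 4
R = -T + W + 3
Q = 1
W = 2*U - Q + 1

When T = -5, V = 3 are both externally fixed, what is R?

Setting T = -5, V = 3 by intervention discards those variables' equations.
W = 2*U - Q + 1  [with U=4, Q=1]  = 8
R = -T + W + 3  [with T=-5, W=8]  = 16

16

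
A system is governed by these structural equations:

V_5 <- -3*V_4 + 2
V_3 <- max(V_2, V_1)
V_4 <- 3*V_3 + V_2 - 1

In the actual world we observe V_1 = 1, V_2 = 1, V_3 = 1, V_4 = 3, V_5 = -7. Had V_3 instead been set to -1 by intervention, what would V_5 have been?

11

do(V_3=-1) replaces the equation V_3 <- max(V_2, V_1) with the constant V_3 = -1.
V_4 = 3*V_3 + V_2 - 1  [with V_3=-1, V_2=1]  = -3
V_5 = -3*V_4 + 2  [with V_4=-3]  = 11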